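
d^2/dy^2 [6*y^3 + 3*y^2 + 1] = 36*y + 6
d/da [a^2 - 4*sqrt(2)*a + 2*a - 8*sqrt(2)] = 2*a - 4*sqrt(2) + 2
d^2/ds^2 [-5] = 0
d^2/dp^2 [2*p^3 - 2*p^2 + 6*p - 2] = 12*p - 4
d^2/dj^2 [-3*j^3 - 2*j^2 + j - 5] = -18*j - 4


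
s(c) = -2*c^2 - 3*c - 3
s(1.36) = -10.78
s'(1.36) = -8.44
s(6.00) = -93.00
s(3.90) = -45.12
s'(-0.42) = -1.32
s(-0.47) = -2.03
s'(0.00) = -3.00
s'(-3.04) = 9.16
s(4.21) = -51.08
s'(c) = -4*c - 3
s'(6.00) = -27.00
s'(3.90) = -18.60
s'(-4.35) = 14.40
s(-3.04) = -12.36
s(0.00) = -3.00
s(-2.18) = -5.96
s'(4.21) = -19.84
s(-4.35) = -27.80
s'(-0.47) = -1.12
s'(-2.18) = 5.72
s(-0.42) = -2.09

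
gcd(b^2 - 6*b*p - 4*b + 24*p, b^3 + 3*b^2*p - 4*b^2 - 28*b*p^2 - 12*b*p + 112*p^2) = b - 4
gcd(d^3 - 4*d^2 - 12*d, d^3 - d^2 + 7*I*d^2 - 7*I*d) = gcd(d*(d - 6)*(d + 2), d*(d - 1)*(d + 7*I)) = d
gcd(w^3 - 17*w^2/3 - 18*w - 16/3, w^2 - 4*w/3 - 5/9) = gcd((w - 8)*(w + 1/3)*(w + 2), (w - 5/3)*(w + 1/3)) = w + 1/3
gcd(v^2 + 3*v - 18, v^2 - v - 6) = v - 3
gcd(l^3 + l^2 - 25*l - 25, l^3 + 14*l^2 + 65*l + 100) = l + 5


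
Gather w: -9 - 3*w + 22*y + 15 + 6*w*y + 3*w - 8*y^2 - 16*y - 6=6*w*y - 8*y^2 + 6*y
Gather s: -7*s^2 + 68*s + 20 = -7*s^2 + 68*s + 20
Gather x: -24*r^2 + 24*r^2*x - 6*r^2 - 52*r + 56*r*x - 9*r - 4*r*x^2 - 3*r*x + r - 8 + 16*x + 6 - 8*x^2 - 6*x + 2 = -30*r^2 - 60*r + x^2*(-4*r - 8) + x*(24*r^2 + 53*r + 10)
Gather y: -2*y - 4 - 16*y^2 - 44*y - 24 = -16*y^2 - 46*y - 28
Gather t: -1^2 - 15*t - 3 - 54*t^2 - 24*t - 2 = -54*t^2 - 39*t - 6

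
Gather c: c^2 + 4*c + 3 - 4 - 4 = c^2 + 4*c - 5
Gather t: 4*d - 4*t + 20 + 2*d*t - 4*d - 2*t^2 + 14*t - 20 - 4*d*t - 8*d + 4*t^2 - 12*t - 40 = -8*d + 2*t^2 + t*(-2*d - 2) - 40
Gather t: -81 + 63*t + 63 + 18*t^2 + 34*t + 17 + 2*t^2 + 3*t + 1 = 20*t^2 + 100*t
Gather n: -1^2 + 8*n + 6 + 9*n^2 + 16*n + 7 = 9*n^2 + 24*n + 12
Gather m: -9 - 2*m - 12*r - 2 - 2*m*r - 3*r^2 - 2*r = m*(-2*r - 2) - 3*r^2 - 14*r - 11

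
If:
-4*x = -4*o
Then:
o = x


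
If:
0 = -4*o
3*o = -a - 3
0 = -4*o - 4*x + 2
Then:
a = -3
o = 0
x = 1/2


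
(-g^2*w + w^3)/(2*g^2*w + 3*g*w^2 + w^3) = (-g + w)/(2*g + w)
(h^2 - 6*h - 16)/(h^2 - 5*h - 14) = (h - 8)/(h - 7)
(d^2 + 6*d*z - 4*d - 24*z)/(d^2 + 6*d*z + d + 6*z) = (d - 4)/(d + 1)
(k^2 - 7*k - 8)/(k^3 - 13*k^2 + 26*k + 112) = (k + 1)/(k^2 - 5*k - 14)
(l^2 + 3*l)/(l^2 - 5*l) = (l + 3)/(l - 5)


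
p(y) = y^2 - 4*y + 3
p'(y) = 2*y - 4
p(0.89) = 0.23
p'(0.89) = -2.22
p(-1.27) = 9.69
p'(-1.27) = -6.54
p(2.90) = -0.19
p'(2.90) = 1.80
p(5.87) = 13.98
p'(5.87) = 7.74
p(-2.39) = 18.27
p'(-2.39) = -8.78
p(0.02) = 2.92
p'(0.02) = -3.96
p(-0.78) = 6.73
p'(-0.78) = -5.56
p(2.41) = -0.83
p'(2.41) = 0.82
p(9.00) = 48.00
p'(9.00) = 14.00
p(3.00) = 0.00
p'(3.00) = 2.00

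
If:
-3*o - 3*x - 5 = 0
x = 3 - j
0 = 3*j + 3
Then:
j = -1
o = -17/3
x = 4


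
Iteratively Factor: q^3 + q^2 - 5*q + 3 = (q - 1)*(q^2 + 2*q - 3) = (q - 1)*(q + 3)*(q - 1)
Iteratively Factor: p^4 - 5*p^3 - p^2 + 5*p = (p + 1)*(p^3 - 6*p^2 + 5*p) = p*(p + 1)*(p^2 - 6*p + 5) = p*(p - 1)*(p + 1)*(p - 5)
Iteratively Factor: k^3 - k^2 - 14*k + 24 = (k - 3)*(k^2 + 2*k - 8) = (k - 3)*(k + 4)*(k - 2)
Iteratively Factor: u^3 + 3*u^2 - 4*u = (u + 4)*(u^2 - u) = u*(u + 4)*(u - 1)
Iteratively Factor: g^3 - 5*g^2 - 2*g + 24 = (g - 3)*(g^2 - 2*g - 8) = (g - 4)*(g - 3)*(g + 2)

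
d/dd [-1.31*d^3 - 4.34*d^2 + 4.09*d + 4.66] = -3.93*d^2 - 8.68*d + 4.09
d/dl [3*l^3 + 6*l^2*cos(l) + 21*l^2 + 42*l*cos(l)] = -6*l^2*sin(l) + 9*l^2 - 42*l*sin(l) + 12*l*cos(l) + 42*l + 42*cos(l)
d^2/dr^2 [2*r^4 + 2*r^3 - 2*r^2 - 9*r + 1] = 24*r^2 + 12*r - 4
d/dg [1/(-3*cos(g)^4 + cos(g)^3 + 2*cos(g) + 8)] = (-12*cos(g)^3 + 3*cos(g)^2 + 2)*sin(g)/(-3*cos(g)^4 + cos(g)^3 + 2*cos(g) + 8)^2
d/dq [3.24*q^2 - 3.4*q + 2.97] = 6.48*q - 3.4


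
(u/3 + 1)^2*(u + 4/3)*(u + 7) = u^4/9 + 43*u^3/27 + 205*u^2/27 + 131*u/9 + 28/3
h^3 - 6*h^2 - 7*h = h*(h - 7)*(h + 1)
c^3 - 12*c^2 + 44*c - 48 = (c - 6)*(c - 4)*(c - 2)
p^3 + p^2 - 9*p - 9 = (p - 3)*(p + 1)*(p + 3)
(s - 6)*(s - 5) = s^2 - 11*s + 30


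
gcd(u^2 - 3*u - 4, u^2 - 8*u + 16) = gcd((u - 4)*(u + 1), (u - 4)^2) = u - 4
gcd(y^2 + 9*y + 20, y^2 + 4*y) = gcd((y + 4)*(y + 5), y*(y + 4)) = y + 4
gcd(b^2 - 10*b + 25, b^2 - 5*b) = b - 5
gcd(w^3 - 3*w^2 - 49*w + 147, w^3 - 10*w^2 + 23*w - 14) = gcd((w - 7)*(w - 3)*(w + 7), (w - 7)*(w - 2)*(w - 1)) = w - 7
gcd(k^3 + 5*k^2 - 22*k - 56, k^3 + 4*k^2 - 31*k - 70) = k^2 + 9*k + 14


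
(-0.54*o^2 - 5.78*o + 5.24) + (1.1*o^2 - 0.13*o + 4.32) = 0.56*o^2 - 5.91*o + 9.56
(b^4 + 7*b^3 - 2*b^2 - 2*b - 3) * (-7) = -7*b^4 - 49*b^3 + 14*b^2 + 14*b + 21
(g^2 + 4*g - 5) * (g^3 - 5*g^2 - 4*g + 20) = g^5 - g^4 - 29*g^3 + 29*g^2 + 100*g - 100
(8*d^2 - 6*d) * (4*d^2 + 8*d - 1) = 32*d^4 + 40*d^3 - 56*d^2 + 6*d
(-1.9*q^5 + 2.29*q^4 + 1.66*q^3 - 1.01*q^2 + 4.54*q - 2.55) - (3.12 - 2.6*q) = -1.9*q^5 + 2.29*q^4 + 1.66*q^3 - 1.01*q^2 + 7.14*q - 5.67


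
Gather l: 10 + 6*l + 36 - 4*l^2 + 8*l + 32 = -4*l^2 + 14*l + 78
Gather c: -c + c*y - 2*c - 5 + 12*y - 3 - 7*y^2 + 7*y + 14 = c*(y - 3) - 7*y^2 + 19*y + 6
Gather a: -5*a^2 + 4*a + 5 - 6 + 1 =-5*a^2 + 4*a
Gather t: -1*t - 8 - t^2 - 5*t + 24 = -t^2 - 6*t + 16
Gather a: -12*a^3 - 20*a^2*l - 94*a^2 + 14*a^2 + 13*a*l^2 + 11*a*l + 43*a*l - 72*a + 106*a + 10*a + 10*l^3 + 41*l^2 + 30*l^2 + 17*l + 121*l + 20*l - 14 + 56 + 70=-12*a^3 + a^2*(-20*l - 80) + a*(13*l^2 + 54*l + 44) + 10*l^3 + 71*l^2 + 158*l + 112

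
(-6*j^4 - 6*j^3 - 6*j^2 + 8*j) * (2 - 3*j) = 18*j^5 + 6*j^4 + 6*j^3 - 36*j^2 + 16*j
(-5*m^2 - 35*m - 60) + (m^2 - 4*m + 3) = -4*m^2 - 39*m - 57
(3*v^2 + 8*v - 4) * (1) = 3*v^2 + 8*v - 4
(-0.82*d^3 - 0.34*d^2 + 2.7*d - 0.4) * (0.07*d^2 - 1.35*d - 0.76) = -0.0574*d^5 + 1.0832*d^4 + 1.2712*d^3 - 3.4146*d^2 - 1.512*d + 0.304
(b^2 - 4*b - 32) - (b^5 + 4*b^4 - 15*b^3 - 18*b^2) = -b^5 - 4*b^4 + 15*b^3 + 19*b^2 - 4*b - 32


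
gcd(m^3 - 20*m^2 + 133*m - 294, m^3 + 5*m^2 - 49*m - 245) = m - 7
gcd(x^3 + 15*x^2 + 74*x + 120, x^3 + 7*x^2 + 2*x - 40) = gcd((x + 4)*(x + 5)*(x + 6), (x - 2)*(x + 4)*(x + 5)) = x^2 + 9*x + 20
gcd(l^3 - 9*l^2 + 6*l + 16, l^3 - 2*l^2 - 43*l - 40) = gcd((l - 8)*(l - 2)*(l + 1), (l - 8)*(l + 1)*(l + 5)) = l^2 - 7*l - 8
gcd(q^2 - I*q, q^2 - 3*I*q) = q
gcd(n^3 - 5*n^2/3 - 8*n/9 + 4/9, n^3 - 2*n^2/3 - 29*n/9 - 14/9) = n + 2/3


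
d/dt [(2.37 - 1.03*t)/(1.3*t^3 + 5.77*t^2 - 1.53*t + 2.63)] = (2.678*t^3 - 3.2999*t^2 - 27.3498*t + 0.9172)/(1.69*t^6 + 15.002*t^5 + 29.3149*t^4 - 10.8182*t^3 + 32.6911*t^2 - 8.0478*t + 6.9169)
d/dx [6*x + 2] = 6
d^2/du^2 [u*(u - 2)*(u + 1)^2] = 12*u^2 - 6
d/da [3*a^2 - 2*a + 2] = 6*a - 2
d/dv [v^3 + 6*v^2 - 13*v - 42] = 3*v^2 + 12*v - 13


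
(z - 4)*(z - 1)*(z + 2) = z^3 - 3*z^2 - 6*z + 8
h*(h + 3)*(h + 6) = h^3 + 9*h^2 + 18*h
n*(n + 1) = n^2 + n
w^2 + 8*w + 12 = (w + 2)*(w + 6)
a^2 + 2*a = a*(a + 2)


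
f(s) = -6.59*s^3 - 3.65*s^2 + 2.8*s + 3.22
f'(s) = -19.77*s^2 - 7.3*s + 2.8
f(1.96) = -54.93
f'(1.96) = -87.46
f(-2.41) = 67.52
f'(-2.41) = -94.43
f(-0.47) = 1.78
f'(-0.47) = 1.86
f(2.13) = -71.06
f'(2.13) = -102.44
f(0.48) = 2.99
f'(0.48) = -5.26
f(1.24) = -11.48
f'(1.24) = -36.65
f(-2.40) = 66.58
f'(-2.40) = -93.56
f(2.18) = -76.30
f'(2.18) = -107.07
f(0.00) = 3.22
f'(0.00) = 2.80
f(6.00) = -1534.82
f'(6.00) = -752.72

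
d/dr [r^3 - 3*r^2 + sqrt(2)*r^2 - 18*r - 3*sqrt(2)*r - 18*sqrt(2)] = 3*r^2 - 6*r + 2*sqrt(2)*r - 18 - 3*sqrt(2)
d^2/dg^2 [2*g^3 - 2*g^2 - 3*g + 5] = 12*g - 4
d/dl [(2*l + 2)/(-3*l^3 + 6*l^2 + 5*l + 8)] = 6*(2*l^3 + l^2 - 4*l + 1)/(9*l^6 - 36*l^5 + 6*l^4 + 12*l^3 + 121*l^2 + 80*l + 64)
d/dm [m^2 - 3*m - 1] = 2*m - 3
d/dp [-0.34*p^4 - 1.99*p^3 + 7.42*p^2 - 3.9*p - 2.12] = -1.36*p^3 - 5.97*p^2 + 14.84*p - 3.9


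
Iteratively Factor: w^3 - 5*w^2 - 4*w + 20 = (w + 2)*(w^2 - 7*w + 10) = (w - 2)*(w + 2)*(w - 5)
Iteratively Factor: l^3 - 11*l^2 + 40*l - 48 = (l - 4)*(l^2 - 7*l + 12) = (l - 4)*(l - 3)*(l - 4)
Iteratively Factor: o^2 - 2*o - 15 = (o - 5)*(o + 3)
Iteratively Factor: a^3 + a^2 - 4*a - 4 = (a + 1)*(a^2 - 4) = (a - 2)*(a + 1)*(a + 2)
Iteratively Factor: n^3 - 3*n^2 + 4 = (n + 1)*(n^2 - 4*n + 4) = (n - 2)*(n + 1)*(n - 2)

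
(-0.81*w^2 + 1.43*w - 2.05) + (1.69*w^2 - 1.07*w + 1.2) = 0.88*w^2 + 0.36*w - 0.85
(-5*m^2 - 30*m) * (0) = 0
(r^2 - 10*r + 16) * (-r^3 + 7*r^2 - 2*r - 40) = -r^5 + 17*r^4 - 88*r^3 + 92*r^2 + 368*r - 640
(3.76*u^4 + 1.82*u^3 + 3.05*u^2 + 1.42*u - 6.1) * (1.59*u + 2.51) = 5.9784*u^5 + 12.3314*u^4 + 9.4177*u^3 + 9.9133*u^2 - 6.1348*u - 15.311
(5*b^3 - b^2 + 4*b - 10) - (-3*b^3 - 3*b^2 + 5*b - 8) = 8*b^3 + 2*b^2 - b - 2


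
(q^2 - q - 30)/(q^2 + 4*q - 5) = (q - 6)/(q - 1)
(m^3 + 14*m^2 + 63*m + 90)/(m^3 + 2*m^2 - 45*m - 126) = (m + 5)/(m - 7)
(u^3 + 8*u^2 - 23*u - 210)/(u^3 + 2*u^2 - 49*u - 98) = (u^2 + u - 30)/(u^2 - 5*u - 14)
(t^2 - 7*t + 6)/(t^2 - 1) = (t - 6)/(t + 1)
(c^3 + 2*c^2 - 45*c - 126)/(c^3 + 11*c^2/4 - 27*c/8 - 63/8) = 8*(c^2 - c - 42)/(8*c^2 - 2*c - 21)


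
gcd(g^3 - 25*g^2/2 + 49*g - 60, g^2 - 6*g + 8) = g - 4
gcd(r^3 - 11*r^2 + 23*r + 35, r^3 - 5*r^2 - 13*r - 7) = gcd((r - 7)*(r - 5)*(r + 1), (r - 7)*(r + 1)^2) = r^2 - 6*r - 7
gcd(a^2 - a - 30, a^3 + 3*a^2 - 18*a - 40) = a + 5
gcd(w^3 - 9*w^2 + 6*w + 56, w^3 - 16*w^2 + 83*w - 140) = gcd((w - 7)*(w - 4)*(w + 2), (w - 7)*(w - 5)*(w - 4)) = w^2 - 11*w + 28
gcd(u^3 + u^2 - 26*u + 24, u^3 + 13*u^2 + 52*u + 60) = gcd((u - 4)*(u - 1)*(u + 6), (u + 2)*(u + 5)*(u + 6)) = u + 6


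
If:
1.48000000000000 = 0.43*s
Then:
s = 3.44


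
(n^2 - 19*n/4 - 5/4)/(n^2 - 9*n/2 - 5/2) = (4*n + 1)/(2*(2*n + 1))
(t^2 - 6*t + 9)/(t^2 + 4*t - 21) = (t - 3)/(t + 7)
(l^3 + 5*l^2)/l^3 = (l + 5)/l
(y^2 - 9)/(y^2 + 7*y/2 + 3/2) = 2*(y - 3)/(2*y + 1)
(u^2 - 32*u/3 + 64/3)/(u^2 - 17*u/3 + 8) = (u - 8)/(u - 3)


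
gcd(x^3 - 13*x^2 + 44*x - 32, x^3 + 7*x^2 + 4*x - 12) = x - 1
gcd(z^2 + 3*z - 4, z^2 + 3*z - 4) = z^2 + 3*z - 4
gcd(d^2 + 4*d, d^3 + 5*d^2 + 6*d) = d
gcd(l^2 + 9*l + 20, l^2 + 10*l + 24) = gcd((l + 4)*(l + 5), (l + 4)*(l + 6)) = l + 4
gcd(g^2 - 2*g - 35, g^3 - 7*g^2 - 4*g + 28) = g - 7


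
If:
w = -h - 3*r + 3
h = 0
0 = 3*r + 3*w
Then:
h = 0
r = 3/2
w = -3/2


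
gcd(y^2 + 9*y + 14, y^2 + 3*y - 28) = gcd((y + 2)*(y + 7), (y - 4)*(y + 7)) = y + 7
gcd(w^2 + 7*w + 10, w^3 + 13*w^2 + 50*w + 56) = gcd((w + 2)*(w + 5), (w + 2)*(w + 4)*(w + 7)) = w + 2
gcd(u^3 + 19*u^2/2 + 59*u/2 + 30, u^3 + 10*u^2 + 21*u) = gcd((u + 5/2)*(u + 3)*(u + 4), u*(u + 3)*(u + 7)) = u + 3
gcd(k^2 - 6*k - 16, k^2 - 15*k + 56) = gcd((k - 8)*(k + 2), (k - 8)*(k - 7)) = k - 8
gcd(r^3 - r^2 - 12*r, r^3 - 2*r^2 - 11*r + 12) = r^2 - r - 12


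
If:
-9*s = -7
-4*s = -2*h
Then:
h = 14/9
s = 7/9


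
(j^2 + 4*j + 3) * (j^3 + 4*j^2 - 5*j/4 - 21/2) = j^5 + 8*j^4 + 71*j^3/4 - 7*j^2/2 - 183*j/4 - 63/2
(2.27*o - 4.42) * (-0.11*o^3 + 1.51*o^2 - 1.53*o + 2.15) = -0.2497*o^4 + 3.9139*o^3 - 10.1473*o^2 + 11.6431*o - 9.503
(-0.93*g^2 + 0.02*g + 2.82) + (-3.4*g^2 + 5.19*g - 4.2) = -4.33*g^2 + 5.21*g - 1.38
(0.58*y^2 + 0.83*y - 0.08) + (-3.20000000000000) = 0.58*y^2 + 0.83*y - 3.28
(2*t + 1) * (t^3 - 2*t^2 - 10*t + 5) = 2*t^4 - 3*t^3 - 22*t^2 + 5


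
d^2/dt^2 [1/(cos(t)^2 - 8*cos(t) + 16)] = 2*(-4*cos(t) - cos(2*t) + 2)/(cos(t) - 4)^4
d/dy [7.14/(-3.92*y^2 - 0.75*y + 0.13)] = (55.9776*y + 5.355)/(3.92*y^2 + 0.75*y - 0.13)^2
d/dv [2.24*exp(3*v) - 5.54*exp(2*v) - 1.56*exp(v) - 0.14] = (6.72*exp(2*v) - 11.08*exp(v) - 1.56)*exp(v)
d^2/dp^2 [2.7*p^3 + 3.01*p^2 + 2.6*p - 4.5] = 16.2*p + 6.02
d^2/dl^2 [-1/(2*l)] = -1/l^3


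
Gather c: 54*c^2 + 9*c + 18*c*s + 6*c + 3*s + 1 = 54*c^2 + c*(18*s + 15) + 3*s + 1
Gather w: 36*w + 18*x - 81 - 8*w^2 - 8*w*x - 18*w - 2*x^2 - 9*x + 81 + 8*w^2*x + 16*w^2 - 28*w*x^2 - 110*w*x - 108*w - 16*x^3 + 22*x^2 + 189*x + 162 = w^2*(8*x + 8) + w*(-28*x^2 - 118*x - 90) - 16*x^3 + 20*x^2 + 198*x + 162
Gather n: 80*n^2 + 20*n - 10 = 80*n^2 + 20*n - 10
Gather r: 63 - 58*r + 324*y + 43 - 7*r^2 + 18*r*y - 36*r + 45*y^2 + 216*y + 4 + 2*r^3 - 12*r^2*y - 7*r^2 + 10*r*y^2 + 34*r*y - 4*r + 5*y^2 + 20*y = 2*r^3 + r^2*(-12*y - 14) + r*(10*y^2 + 52*y - 98) + 50*y^2 + 560*y + 110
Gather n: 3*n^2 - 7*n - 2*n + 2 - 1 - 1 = 3*n^2 - 9*n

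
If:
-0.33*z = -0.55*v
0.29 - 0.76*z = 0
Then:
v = 0.23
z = 0.38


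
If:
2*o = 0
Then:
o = 0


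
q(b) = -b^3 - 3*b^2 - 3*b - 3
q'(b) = -3*b^2 - 6*b - 3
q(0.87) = -8.54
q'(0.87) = -10.49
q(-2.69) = 2.83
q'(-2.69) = -8.57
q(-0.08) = -2.78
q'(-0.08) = -2.54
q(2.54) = -46.36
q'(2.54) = -37.59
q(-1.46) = -1.90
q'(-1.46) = -0.63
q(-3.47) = 13.07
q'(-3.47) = -18.30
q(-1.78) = -1.53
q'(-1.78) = -1.83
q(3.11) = -71.43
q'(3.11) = -50.68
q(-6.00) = 123.00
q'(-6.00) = -75.00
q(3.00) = -66.00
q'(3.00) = -48.00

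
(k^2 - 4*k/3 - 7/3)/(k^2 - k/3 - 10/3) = (-3*k^2 + 4*k + 7)/(-3*k^2 + k + 10)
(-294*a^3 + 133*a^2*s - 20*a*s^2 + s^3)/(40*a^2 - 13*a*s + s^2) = (-294*a^3 + 133*a^2*s - 20*a*s^2 + s^3)/(40*a^2 - 13*a*s + s^2)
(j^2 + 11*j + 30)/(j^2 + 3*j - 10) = (j + 6)/(j - 2)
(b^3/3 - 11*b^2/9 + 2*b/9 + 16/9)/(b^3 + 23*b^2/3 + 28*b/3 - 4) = (3*b^3 - 11*b^2 + 2*b + 16)/(3*(3*b^3 + 23*b^2 + 28*b - 12))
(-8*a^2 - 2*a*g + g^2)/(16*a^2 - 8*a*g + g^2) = (-2*a - g)/(4*a - g)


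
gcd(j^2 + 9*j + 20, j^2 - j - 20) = j + 4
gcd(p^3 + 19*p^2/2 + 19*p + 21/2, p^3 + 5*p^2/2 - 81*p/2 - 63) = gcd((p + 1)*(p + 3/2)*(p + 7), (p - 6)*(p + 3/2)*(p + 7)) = p^2 + 17*p/2 + 21/2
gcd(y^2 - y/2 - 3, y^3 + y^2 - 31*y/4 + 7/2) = y - 2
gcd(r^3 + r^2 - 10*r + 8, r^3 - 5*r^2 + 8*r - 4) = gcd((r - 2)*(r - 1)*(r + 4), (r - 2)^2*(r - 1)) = r^2 - 3*r + 2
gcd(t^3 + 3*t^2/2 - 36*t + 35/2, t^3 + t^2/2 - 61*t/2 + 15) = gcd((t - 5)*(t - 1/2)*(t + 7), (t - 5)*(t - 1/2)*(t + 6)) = t^2 - 11*t/2 + 5/2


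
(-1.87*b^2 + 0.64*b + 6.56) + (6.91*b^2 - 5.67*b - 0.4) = 5.04*b^2 - 5.03*b + 6.16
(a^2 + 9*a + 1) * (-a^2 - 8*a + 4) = -a^4 - 17*a^3 - 69*a^2 + 28*a + 4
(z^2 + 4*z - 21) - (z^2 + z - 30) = 3*z + 9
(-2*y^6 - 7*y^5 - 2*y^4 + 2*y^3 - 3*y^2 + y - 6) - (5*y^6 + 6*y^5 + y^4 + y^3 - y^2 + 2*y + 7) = -7*y^6 - 13*y^5 - 3*y^4 + y^3 - 2*y^2 - y - 13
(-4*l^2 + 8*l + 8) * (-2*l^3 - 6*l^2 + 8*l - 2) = 8*l^5 + 8*l^4 - 96*l^3 + 24*l^2 + 48*l - 16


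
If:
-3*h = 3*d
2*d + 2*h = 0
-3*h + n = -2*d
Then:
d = -n/5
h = n/5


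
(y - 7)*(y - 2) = y^2 - 9*y + 14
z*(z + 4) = z^2 + 4*z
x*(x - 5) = x^2 - 5*x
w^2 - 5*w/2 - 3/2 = (w - 3)*(w + 1/2)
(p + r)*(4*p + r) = 4*p^2 + 5*p*r + r^2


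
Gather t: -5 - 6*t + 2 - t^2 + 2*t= -t^2 - 4*t - 3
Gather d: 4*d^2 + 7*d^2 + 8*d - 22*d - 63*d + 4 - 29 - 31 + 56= 11*d^2 - 77*d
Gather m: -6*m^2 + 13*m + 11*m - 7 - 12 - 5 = -6*m^2 + 24*m - 24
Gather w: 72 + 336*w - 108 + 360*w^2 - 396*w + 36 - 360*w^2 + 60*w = 0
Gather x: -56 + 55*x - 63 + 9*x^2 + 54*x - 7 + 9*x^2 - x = 18*x^2 + 108*x - 126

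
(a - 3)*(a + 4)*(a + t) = a^3 + a^2*t + a^2 + a*t - 12*a - 12*t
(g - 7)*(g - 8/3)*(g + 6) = g^3 - 11*g^2/3 - 118*g/3 + 112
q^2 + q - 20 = (q - 4)*(q + 5)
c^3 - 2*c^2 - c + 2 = (c - 2)*(c - 1)*(c + 1)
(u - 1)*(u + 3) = u^2 + 2*u - 3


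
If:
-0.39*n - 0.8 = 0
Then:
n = -2.05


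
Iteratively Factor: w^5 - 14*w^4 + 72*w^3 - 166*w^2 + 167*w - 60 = (w - 5)*(w^4 - 9*w^3 + 27*w^2 - 31*w + 12) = (w - 5)*(w - 1)*(w^3 - 8*w^2 + 19*w - 12) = (w - 5)*(w - 1)^2*(w^2 - 7*w + 12) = (w - 5)*(w - 3)*(w - 1)^2*(w - 4)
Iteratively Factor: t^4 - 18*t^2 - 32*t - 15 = (t + 1)*(t^3 - t^2 - 17*t - 15) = (t + 1)*(t + 3)*(t^2 - 4*t - 5) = (t - 5)*(t + 1)*(t + 3)*(t + 1)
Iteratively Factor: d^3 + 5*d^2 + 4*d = (d)*(d^2 + 5*d + 4) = d*(d + 1)*(d + 4)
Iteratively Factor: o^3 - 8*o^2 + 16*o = (o)*(o^2 - 8*o + 16) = o*(o - 4)*(o - 4)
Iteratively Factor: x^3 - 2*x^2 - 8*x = (x)*(x^2 - 2*x - 8) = x*(x - 4)*(x + 2)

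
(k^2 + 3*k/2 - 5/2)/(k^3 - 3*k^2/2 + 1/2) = (2*k + 5)/(2*k^2 - k - 1)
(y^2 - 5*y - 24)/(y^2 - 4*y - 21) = (y - 8)/(y - 7)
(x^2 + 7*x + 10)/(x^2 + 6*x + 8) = (x + 5)/(x + 4)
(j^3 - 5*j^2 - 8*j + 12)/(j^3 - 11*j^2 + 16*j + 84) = (j - 1)/(j - 7)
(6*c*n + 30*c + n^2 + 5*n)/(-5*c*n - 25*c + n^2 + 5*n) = (-6*c - n)/(5*c - n)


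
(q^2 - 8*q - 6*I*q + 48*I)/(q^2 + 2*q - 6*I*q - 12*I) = (q - 8)/(q + 2)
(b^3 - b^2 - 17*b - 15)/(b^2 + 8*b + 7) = (b^2 - 2*b - 15)/(b + 7)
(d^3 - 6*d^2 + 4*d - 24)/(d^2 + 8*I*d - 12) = (d^2 - 2*d*(3 + I) + 12*I)/(d + 6*I)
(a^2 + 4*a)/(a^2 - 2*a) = (a + 4)/(a - 2)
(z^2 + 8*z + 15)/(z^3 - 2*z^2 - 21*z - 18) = (z + 5)/(z^2 - 5*z - 6)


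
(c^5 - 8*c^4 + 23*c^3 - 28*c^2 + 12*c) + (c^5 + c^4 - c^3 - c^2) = 2*c^5 - 7*c^4 + 22*c^3 - 29*c^2 + 12*c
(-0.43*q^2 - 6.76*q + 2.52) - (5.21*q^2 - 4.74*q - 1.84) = -5.64*q^2 - 2.02*q + 4.36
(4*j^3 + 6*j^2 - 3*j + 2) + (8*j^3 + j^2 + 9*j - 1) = 12*j^3 + 7*j^2 + 6*j + 1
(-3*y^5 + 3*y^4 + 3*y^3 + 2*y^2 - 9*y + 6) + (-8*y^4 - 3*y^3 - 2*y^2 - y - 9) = -3*y^5 - 5*y^4 - 10*y - 3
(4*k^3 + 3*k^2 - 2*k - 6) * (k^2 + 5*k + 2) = 4*k^5 + 23*k^4 + 21*k^3 - 10*k^2 - 34*k - 12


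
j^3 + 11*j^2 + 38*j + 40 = (j + 2)*(j + 4)*(j + 5)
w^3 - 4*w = w*(w - 2)*(w + 2)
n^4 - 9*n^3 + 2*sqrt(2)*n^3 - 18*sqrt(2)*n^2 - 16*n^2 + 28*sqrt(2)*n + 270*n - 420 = (n - 7)*(n - 2)*(n - 3*sqrt(2))*(n + 5*sqrt(2))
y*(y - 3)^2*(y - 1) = y^4 - 7*y^3 + 15*y^2 - 9*y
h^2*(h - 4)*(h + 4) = h^4 - 16*h^2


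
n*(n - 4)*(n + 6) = n^3 + 2*n^2 - 24*n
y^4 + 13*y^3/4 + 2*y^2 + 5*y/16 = y*(y + 1/4)*(y + 1/2)*(y + 5/2)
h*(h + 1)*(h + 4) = h^3 + 5*h^2 + 4*h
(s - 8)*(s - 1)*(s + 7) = s^3 - 2*s^2 - 55*s + 56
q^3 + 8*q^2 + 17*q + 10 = (q + 1)*(q + 2)*(q + 5)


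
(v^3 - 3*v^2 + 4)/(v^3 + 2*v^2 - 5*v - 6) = (v - 2)/(v + 3)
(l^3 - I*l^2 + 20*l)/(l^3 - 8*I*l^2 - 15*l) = (l + 4*I)/(l - 3*I)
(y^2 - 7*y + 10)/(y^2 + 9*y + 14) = (y^2 - 7*y + 10)/(y^2 + 9*y + 14)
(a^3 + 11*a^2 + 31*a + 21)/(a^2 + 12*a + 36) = (a^3 + 11*a^2 + 31*a + 21)/(a^2 + 12*a + 36)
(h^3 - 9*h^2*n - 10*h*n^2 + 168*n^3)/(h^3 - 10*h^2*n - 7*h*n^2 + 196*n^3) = (h - 6*n)/(h - 7*n)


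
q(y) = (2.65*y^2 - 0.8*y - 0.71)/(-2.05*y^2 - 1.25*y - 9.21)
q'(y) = (4.1*y + 1.25)*(2.65*y^2 - 0.8*y - 0.71)/(-2.05*y^2 - 1.25*y - 9.21)^2 + (5.3*y - 0.8)/(-2.05*y^2 - 1.25*y - 9.21)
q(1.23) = -0.17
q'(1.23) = -0.34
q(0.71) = -0.01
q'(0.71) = -0.26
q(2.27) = -0.49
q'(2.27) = -0.27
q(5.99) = -0.99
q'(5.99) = -0.06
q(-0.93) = -0.24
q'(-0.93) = 0.52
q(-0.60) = -0.08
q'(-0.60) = 0.42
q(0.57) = 0.03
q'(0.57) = -0.22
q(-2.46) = -0.93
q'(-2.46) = 0.30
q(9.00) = -1.11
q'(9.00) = -0.02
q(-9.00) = -1.35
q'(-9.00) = 0.00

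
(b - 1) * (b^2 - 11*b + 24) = b^3 - 12*b^2 + 35*b - 24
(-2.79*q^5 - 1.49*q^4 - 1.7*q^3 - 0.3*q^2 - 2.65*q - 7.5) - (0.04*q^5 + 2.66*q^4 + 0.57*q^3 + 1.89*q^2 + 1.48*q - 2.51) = -2.83*q^5 - 4.15*q^4 - 2.27*q^3 - 2.19*q^2 - 4.13*q - 4.99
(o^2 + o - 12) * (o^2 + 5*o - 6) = o^4 + 6*o^3 - 13*o^2 - 66*o + 72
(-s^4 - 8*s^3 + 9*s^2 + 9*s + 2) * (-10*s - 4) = 10*s^5 + 84*s^4 - 58*s^3 - 126*s^2 - 56*s - 8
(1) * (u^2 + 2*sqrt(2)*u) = u^2 + 2*sqrt(2)*u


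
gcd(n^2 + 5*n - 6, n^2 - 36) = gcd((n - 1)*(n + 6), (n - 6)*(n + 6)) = n + 6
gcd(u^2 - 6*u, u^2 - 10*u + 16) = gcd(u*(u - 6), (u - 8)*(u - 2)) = 1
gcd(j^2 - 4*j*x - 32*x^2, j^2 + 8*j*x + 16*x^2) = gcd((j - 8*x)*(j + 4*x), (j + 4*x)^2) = j + 4*x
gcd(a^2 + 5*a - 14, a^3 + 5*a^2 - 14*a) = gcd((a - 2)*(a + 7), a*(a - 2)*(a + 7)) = a^2 + 5*a - 14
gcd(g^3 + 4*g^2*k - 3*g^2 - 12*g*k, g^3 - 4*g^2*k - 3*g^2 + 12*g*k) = g^2 - 3*g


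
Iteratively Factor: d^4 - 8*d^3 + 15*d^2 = (d - 3)*(d^3 - 5*d^2) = d*(d - 3)*(d^2 - 5*d) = d*(d - 5)*(d - 3)*(d)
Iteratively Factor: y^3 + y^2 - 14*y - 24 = (y - 4)*(y^2 + 5*y + 6) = (y - 4)*(y + 3)*(y + 2)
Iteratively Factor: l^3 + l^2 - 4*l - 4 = (l + 1)*(l^2 - 4) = (l + 1)*(l + 2)*(l - 2)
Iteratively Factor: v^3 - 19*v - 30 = (v + 3)*(v^2 - 3*v - 10) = (v - 5)*(v + 3)*(v + 2)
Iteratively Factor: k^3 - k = (k + 1)*(k^2 - k) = k*(k + 1)*(k - 1)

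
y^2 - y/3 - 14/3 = (y - 7/3)*(y + 2)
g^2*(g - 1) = g^3 - g^2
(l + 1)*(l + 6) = l^2 + 7*l + 6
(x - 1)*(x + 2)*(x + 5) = x^3 + 6*x^2 + 3*x - 10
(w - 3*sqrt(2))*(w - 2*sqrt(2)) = w^2 - 5*sqrt(2)*w + 12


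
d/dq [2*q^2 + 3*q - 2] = 4*q + 3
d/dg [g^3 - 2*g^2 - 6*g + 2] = 3*g^2 - 4*g - 6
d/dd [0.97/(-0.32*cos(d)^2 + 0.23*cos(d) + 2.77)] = (0.2231 - 0.6208*cos(d))*sin(d)/(-0.32*cos(d)^2 + 0.23*cos(d) + 2.77)^2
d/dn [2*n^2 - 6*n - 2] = 4*n - 6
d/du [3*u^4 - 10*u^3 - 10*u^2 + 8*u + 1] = 12*u^3 - 30*u^2 - 20*u + 8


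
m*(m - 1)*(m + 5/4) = m^3 + m^2/4 - 5*m/4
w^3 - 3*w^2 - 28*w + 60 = (w - 6)*(w - 2)*(w + 5)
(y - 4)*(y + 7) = y^2 + 3*y - 28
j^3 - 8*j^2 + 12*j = j*(j - 6)*(j - 2)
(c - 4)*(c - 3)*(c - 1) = c^3 - 8*c^2 + 19*c - 12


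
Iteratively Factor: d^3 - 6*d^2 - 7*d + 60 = (d + 3)*(d^2 - 9*d + 20) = (d - 4)*(d + 3)*(d - 5)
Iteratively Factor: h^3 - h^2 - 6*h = (h)*(h^2 - h - 6) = h*(h - 3)*(h + 2)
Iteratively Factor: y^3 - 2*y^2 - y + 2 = (y + 1)*(y^2 - 3*y + 2) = (y - 2)*(y + 1)*(y - 1)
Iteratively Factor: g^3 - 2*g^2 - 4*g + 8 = (g + 2)*(g^2 - 4*g + 4) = (g - 2)*(g + 2)*(g - 2)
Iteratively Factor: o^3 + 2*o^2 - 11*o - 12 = (o + 1)*(o^2 + o - 12) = (o + 1)*(o + 4)*(o - 3)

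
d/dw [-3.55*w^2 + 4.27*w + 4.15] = 4.27 - 7.1*w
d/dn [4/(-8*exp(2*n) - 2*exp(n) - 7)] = (64*exp(n) + 8)*exp(n)/(8*exp(2*n) + 2*exp(n) + 7)^2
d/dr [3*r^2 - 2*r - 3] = 6*r - 2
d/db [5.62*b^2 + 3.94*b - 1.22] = 11.24*b + 3.94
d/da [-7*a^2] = -14*a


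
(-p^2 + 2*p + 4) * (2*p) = -2*p^3 + 4*p^2 + 8*p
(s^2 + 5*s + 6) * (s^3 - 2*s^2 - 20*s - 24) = s^5 + 3*s^4 - 24*s^3 - 136*s^2 - 240*s - 144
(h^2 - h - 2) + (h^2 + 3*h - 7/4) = 2*h^2 + 2*h - 15/4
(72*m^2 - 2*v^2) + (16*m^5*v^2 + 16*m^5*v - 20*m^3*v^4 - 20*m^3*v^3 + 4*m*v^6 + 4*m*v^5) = 16*m^5*v^2 + 16*m^5*v - 20*m^3*v^4 - 20*m^3*v^3 + 72*m^2 + 4*m*v^6 + 4*m*v^5 - 2*v^2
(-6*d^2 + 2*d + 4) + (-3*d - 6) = -6*d^2 - d - 2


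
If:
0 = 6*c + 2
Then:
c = -1/3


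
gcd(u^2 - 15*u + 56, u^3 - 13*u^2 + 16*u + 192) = u - 8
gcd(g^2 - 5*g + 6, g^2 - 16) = 1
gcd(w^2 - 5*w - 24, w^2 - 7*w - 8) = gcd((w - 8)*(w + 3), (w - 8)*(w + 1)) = w - 8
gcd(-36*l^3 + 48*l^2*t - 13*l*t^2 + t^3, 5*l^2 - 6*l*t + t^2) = -l + t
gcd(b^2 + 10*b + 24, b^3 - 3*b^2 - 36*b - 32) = b + 4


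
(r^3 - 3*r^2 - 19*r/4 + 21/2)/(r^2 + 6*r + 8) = (r^2 - 5*r + 21/4)/(r + 4)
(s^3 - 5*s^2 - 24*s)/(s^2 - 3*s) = (s^2 - 5*s - 24)/(s - 3)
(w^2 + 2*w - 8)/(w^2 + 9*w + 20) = (w - 2)/(w + 5)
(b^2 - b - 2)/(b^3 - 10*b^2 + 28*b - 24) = (b + 1)/(b^2 - 8*b + 12)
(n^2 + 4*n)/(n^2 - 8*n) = (n + 4)/(n - 8)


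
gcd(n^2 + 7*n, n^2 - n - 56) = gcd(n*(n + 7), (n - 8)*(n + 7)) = n + 7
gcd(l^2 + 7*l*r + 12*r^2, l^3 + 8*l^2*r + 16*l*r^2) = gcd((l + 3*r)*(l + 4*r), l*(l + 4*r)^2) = l + 4*r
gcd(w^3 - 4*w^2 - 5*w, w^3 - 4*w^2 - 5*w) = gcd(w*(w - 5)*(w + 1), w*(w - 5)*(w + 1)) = w^3 - 4*w^2 - 5*w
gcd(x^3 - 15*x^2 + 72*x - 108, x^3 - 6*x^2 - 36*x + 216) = x^2 - 12*x + 36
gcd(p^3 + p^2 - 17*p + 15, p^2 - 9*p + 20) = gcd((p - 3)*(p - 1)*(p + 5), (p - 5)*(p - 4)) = 1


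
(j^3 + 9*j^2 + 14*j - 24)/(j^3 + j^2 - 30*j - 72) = (j^2 + 5*j - 6)/(j^2 - 3*j - 18)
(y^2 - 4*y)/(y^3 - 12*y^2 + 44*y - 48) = y/(y^2 - 8*y + 12)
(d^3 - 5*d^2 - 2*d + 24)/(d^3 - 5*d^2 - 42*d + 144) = (d^2 - 2*d - 8)/(d^2 - 2*d - 48)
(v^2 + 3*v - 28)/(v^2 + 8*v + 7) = (v - 4)/(v + 1)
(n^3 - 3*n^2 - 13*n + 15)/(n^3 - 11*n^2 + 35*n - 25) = (n + 3)/(n - 5)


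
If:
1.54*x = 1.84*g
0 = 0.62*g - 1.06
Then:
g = 1.71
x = 2.04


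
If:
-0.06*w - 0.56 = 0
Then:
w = -9.33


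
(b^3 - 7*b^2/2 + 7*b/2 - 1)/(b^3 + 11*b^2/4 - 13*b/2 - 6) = 2*(2*b^2 - 3*b + 1)/(4*b^2 + 19*b + 12)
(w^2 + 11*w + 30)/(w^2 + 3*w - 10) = (w + 6)/(w - 2)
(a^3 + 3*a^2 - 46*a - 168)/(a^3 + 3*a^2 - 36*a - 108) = (a^2 - 3*a - 28)/(a^2 - 3*a - 18)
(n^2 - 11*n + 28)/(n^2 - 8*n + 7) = (n - 4)/(n - 1)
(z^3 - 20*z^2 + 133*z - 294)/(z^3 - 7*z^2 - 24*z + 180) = (z^2 - 14*z + 49)/(z^2 - z - 30)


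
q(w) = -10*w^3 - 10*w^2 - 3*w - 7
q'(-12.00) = -4083.00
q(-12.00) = 15869.00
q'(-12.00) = -4083.00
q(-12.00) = 15869.00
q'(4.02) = -568.21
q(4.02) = -830.31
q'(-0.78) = -5.65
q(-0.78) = -6.00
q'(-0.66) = -2.87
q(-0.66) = -6.50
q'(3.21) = -376.32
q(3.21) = -450.43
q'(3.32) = -400.07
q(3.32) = -493.13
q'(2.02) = -165.81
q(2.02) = -136.29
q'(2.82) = -297.97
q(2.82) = -319.24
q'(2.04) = -168.65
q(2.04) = -139.63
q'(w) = -30*w^2 - 20*w - 3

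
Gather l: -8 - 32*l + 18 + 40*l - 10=8*l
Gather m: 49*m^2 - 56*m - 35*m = 49*m^2 - 91*m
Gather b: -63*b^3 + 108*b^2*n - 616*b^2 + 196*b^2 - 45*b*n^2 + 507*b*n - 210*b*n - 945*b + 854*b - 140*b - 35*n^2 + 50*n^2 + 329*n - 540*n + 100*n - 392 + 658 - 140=-63*b^3 + b^2*(108*n - 420) + b*(-45*n^2 + 297*n - 231) + 15*n^2 - 111*n + 126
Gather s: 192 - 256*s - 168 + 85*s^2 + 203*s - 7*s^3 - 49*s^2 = -7*s^3 + 36*s^2 - 53*s + 24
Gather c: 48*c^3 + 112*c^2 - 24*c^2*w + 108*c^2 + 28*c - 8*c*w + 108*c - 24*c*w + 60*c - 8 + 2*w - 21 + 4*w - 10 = 48*c^3 + c^2*(220 - 24*w) + c*(196 - 32*w) + 6*w - 39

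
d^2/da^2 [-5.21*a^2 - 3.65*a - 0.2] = -10.4200000000000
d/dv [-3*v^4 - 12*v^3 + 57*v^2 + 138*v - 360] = -12*v^3 - 36*v^2 + 114*v + 138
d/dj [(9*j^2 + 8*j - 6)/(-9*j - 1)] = (-81*j^2 - 18*j - 62)/(81*j^2 + 18*j + 1)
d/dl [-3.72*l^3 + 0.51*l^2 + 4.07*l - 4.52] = -11.16*l^2 + 1.02*l + 4.07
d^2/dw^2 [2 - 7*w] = 0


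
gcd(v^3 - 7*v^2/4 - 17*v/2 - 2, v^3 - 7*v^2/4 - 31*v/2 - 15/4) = v + 1/4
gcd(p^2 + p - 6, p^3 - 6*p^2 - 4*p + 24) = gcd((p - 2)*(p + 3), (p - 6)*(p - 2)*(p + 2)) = p - 2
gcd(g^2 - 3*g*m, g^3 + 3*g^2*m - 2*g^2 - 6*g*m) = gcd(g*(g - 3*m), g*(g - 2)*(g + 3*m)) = g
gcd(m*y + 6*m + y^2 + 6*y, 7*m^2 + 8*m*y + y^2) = m + y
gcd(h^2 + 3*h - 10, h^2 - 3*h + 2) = h - 2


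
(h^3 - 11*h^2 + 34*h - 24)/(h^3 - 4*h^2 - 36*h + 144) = (h - 1)/(h + 6)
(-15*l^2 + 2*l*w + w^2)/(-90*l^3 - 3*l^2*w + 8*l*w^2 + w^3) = 1/(6*l + w)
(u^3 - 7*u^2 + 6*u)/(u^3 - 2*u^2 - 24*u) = (u - 1)/(u + 4)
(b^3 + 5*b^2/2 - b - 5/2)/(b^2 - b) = b + 7/2 + 5/(2*b)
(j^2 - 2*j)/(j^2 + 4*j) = (j - 2)/(j + 4)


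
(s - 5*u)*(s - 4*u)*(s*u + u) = s^3*u - 9*s^2*u^2 + s^2*u + 20*s*u^3 - 9*s*u^2 + 20*u^3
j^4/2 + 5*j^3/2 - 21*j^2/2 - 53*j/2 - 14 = (j/2 + 1/2)*(j - 4)*(j + 1)*(j + 7)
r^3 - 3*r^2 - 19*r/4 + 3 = (r - 4)*(r - 1/2)*(r + 3/2)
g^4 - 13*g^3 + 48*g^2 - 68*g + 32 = (g - 8)*(g - 2)^2*(g - 1)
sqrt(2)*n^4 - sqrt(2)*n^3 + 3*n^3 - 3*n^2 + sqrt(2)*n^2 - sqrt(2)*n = n*(n - 1)*(n + sqrt(2))*(sqrt(2)*n + 1)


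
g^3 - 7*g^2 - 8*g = g*(g - 8)*(g + 1)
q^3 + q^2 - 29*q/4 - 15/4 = (q - 5/2)*(q + 1/2)*(q + 3)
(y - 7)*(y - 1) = y^2 - 8*y + 7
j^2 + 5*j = j*(j + 5)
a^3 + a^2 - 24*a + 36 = (a - 3)*(a - 2)*(a + 6)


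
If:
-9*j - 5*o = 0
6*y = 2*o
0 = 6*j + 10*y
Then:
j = -5*y/3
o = 3*y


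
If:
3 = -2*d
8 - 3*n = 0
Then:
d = -3/2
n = 8/3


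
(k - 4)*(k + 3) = k^2 - k - 12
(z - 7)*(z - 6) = z^2 - 13*z + 42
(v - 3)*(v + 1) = v^2 - 2*v - 3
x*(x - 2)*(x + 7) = x^3 + 5*x^2 - 14*x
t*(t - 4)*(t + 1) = t^3 - 3*t^2 - 4*t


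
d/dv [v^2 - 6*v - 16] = 2*v - 6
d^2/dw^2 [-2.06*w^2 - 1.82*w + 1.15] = -4.12000000000000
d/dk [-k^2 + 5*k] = 5 - 2*k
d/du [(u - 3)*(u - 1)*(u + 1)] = 3*u^2 - 6*u - 1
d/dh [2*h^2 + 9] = 4*h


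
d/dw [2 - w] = -1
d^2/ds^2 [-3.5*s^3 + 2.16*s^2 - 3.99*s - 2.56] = 4.32 - 21.0*s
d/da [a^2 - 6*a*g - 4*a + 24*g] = 2*a - 6*g - 4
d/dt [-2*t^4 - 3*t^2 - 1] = -8*t^3 - 6*t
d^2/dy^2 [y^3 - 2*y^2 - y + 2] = 6*y - 4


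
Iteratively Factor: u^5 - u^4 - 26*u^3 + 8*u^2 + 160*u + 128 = (u - 4)*(u^4 + 3*u^3 - 14*u^2 - 48*u - 32) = (u - 4)*(u + 1)*(u^3 + 2*u^2 - 16*u - 32) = (u - 4)*(u + 1)*(u + 2)*(u^2 - 16) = (u - 4)*(u + 1)*(u + 2)*(u + 4)*(u - 4)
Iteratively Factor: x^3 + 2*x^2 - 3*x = (x - 1)*(x^2 + 3*x) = (x - 1)*(x + 3)*(x)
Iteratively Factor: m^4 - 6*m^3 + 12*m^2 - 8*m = (m)*(m^3 - 6*m^2 + 12*m - 8) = m*(m - 2)*(m^2 - 4*m + 4) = m*(m - 2)^2*(m - 2)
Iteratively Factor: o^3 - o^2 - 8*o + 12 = (o + 3)*(o^2 - 4*o + 4) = (o - 2)*(o + 3)*(o - 2)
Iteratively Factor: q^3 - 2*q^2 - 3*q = (q + 1)*(q^2 - 3*q) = (q - 3)*(q + 1)*(q)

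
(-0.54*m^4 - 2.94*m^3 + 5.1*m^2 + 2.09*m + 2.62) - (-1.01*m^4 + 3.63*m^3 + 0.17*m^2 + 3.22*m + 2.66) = 0.47*m^4 - 6.57*m^3 + 4.93*m^2 - 1.13*m - 0.04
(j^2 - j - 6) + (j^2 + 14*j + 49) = 2*j^2 + 13*j + 43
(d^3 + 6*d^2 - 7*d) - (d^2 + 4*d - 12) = d^3 + 5*d^2 - 11*d + 12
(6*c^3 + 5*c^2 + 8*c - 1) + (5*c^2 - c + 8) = 6*c^3 + 10*c^2 + 7*c + 7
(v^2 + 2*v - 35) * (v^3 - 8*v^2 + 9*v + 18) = v^5 - 6*v^4 - 42*v^3 + 316*v^2 - 279*v - 630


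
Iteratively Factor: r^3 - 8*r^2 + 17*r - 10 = (r - 1)*(r^2 - 7*r + 10) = (r - 5)*(r - 1)*(r - 2)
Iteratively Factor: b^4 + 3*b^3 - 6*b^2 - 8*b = (b)*(b^3 + 3*b^2 - 6*b - 8) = b*(b + 4)*(b^2 - b - 2) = b*(b + 1)*(b + 4)*(b - 2)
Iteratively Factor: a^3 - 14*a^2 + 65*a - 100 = (a - 4)*(a^2 - 10*a + 25) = (a - 5)*(a - 4)*(a - 5)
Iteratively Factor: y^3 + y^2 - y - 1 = (y + 1)*(y^2 - 1) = (y - 1)*(y + 1)*(y + 1)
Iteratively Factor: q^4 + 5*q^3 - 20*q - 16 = (q + 2)*(q^3 + 3*q^2 - 6*q - 8) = (q - 2)*(q + 2)*(q^2 + 5*q + 4) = (q - 2)*(q + 1)*(q + 2)*(q + 4)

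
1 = 1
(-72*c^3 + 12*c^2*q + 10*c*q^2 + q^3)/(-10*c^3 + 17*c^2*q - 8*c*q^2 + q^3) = (36*c^2 + 12*c*q + q^2)/(5*c^2 - 6*c*q + q^2)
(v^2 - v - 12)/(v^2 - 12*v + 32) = (v + 3)/(v - 8)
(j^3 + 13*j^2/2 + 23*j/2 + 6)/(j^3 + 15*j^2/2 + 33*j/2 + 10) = (2*j + 3)/(2*j + 5)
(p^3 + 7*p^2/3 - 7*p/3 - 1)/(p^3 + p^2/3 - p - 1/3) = (p + 3)/(p + 1)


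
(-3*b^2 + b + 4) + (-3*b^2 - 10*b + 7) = -6*b^2 - 9*b + 11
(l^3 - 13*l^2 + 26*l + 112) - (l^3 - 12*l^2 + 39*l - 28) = -l^2 - 13*l + 140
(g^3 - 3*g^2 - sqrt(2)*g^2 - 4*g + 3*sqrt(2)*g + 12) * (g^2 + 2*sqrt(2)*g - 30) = g^5 - 3*g^4 + sqrt(2)*g^4 - 38*g^3 - 3*sqrt(2)*g^3 + 22*sqrt(2)*g^2 + 114*g^2 - 66*sqrt(2)*g + 120*g - 360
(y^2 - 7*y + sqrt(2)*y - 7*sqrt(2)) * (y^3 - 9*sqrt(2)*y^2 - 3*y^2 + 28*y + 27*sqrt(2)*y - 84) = y^5 - 8*sqrt(2)*y^4 - 10*y^4 + 31*y^3 + 80*sqrt(2)*y^3 - 140*sqrt(2)*y^2 - 100*y^2 - 280*sqrt(2)*y + 210*y + 588*sqrt(2)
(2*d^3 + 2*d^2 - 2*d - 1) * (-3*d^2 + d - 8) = -6*d^5 - 4*d^4 - 8*d^3 - 15*d^2 + 15*d + 8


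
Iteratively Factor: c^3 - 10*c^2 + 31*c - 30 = (c - 5)*(c^2 - 5*c + 6) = (c - 5)*(c - 3)*(c - 2)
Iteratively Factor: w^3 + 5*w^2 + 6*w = (w)*(w^2 + 5*w + 6) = w*(w + 3)*(w + 2)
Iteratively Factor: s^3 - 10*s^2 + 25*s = (s - 5)*(s^2 - 5*s) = (s - 5)^2*(s)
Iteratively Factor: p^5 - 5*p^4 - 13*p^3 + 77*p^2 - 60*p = (p - 3)*(p^4 - 2*p^3 - 19*p^2 + 20*p) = (p - 3)*(p - 1)*(p^3 - p^2 - 20*p) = (p - 5)*(p - 3)*(p - 1)*(p^2 + 4*p) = p*(p - 5)*(p - 3)*(p - 1)*(p + 4)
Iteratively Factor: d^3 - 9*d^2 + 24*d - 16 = (d - 4)*(d^2 - 5*d + 4) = (d - 4)*(d - 1)*(d - 4)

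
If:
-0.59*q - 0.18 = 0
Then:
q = -0.31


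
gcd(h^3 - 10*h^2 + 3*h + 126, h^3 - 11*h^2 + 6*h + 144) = h^2 - 3*h - 18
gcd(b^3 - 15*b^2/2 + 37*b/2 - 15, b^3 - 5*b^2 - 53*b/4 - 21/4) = 1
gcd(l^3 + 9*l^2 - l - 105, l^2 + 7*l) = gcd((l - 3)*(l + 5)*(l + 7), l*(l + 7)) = l + 7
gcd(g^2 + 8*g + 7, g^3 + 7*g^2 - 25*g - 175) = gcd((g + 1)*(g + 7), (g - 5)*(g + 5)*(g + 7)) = g + 7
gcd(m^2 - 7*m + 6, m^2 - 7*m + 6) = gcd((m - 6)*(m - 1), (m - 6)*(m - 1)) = m^2 - 7*m + 6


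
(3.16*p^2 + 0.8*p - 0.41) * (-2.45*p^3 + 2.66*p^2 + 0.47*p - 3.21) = -7.742*p^5 + 6.4456*p^4 + 4.6177*p^3 - 10.8582*p^2 - 2.7607*p + 1.3161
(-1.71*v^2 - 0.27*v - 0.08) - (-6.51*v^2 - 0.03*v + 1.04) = 4.8*v^2 - 0.24*v - 1.12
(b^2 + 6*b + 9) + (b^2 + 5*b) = 2*b^2 + 11*b + 9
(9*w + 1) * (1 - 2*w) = -18*w^2 + 7*w + 1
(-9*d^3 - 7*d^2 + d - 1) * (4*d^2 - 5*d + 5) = -36*d^5 + 17*d^4 - 6*d^3 - 44*d^2 + 10*d - 5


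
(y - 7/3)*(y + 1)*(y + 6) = y^3 + 14*y^2/3 - 31*y/3 - 14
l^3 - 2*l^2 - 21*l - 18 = (l - 6)*(l + 1)*(l + 3)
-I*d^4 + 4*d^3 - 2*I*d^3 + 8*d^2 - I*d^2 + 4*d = d*(d + 1)*(d + 4*I)*(-I*d - I)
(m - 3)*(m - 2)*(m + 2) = m^3 - 3*m^2 - 4*m + 12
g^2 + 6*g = g*(g + 6)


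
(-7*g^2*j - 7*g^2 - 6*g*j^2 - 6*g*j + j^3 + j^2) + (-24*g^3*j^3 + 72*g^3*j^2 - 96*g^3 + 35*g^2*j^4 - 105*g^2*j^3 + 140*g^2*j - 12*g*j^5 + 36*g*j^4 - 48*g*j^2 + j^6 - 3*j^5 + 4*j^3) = -24*g^3*j^3 + 72*g^3*j^2 - 96*g^3 + 35*g^2*j^4 - 105*g^2*j^3 + 133*g^2*j - 7*g^2 - 12*g*j^5 + 36*g*j^4 - 54*g*j^2 - 6*g*j + j^6 - 3*j^5 + 5*j^3 + j^2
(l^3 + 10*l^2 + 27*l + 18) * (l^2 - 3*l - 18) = l^5 + 7*l^4 - 21*l^3 - 243*l^2 - 540*l - 324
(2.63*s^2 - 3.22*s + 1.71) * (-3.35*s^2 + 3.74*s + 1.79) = -8.8105*s^4 + 20.6232*s^3 - 13.0636*s^2 + 0.6316*s + 3.0609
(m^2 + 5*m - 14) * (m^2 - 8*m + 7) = m^4 - 3*m^3 - 47*m^2 + 147*m - 98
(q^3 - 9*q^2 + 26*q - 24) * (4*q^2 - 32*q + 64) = 4*q^5 - 68*q^4 + 456*q^3 - 1504*q^2 + 2432*q - 1536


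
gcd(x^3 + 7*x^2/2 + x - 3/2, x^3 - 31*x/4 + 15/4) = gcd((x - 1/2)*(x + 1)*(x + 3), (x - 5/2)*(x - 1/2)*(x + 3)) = x^2 + 5*x/2 - 3/2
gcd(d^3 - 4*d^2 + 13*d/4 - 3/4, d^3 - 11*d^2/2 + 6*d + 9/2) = d - 3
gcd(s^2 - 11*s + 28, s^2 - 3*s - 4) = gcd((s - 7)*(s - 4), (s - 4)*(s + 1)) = s - 4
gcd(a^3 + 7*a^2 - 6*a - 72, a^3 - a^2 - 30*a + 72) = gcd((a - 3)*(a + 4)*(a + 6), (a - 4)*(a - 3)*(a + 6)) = a^2 + 3*a - 18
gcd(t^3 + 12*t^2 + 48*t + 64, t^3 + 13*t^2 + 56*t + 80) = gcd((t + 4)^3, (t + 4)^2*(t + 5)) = t^2 + 8*t + 16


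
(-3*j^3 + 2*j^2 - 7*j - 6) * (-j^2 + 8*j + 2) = 3*j^5 - 26*j^4 + 17*j^3 - 46*j^2 - 62*j - 12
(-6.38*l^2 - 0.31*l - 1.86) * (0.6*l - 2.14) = -3.828*l^3 + 13.4672*l^2 - 0.4526*l + 3.9804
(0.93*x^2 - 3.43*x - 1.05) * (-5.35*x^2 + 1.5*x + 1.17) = -4.9755*x^4 + 19.7455*x^3 + 1.5606*x^2 - 5.5881*x - 1.2285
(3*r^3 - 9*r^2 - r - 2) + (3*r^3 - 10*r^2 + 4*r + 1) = 6*r^3 - 19*r^2 + 3*r - 1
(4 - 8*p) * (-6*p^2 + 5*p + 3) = 48*p^3 - 64*p^2 - 4*p + 12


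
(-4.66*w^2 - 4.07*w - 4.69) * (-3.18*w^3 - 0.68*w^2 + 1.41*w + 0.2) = 14.8188*w^5 + 16.1114*w^4 + 11.1112*w^3 - 3.4815*w^2 - 7.4269*w - 0.938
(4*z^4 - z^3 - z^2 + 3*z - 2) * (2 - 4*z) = -16*z^5 + 12*z^4 + 2*z^3 - 14*z^2 + 14*z - 4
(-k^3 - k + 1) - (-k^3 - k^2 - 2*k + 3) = k^2 + k - 2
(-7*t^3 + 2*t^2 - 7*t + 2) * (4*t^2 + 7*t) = -28*t^5 - 41*t^4 - 14*t^3 - 41*t^2 + 14*t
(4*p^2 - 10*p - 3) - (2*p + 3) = 4*p^2 - 12*p - 6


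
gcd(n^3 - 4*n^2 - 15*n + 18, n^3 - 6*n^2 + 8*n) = 1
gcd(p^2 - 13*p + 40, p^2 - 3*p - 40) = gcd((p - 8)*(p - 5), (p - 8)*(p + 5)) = p - 8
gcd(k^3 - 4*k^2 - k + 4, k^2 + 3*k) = 1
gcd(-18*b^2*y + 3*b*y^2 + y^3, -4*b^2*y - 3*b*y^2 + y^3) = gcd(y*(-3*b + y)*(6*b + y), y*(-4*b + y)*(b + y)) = y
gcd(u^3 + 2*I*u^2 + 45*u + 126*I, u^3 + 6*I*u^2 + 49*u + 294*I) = u^2 - I*u + 42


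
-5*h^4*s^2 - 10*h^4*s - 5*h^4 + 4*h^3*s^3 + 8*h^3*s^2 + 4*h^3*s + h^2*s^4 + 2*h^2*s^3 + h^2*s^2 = (-h + s)*(5*h + s)*(h*s + h)^2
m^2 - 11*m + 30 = (m - 6)*(m - 5)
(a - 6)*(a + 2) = a^2 - 4*a - 12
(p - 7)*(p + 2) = p^2 - 5*p - 14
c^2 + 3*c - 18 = (c - 3)*(c + 6)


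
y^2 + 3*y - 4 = (y - 1)*(y + 4)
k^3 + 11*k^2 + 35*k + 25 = (k + 1)*(k + 5)^2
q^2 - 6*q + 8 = (q - 4)*(q - 2)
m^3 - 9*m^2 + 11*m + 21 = (m - 7)*(m - 3)*(m + 1)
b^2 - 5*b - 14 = (b - 7)*(b + 2)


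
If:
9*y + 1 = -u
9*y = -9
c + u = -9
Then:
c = -17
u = 8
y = -1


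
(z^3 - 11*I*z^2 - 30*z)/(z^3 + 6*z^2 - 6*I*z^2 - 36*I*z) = (z - 5*I)/(z + 6)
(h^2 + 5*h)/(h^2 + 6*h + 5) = h/(h + 1)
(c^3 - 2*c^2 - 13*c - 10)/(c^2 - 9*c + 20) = (c^2 + 3*c + 2)/(c - 4)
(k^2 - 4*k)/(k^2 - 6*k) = (k - 4)/(k - 6)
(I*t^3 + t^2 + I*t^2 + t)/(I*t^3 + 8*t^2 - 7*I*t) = (t + 1)/(t - 7*I)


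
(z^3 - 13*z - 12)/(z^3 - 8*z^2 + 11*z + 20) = (z + 3)/(z - 5)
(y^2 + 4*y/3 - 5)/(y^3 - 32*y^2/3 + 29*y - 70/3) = (y + 3)/(y^2 - 9*y + 14)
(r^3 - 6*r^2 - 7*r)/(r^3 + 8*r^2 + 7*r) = (r - 7)/(r + 7)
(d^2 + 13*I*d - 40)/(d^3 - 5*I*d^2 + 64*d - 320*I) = (d + 5*I)/(d^2 - 13*I*d - 40)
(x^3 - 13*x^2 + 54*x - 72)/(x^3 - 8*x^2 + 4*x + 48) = (x - 3)/(x + 2)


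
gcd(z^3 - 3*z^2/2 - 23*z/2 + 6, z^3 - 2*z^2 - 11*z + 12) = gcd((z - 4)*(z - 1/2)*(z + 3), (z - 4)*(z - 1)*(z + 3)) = z^2 - z - 12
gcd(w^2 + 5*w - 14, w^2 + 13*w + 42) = w + 7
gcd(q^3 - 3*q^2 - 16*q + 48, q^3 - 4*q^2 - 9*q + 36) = q^2 - 7*q + 12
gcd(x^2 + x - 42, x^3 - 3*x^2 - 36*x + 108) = x - 6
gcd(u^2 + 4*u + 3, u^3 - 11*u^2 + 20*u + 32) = u + 1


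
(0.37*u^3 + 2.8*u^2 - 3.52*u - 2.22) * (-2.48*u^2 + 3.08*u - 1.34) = -0.9176*u^5 - 5.8044*u^4 + 16.8578*u^3 - 9.088*u^2 - 2.1208*u + 2.9748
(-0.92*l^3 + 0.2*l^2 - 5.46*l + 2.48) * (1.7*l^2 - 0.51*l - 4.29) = -1.564*l^5 + 0.8092*l^4 - 5.4372*l^3 + 6.1426*l^2 + 22.1586*l - 10.6392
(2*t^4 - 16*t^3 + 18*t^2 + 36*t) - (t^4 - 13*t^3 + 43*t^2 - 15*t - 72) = t^4 - 3*t^3 - 25*t^2 + 51*t + 72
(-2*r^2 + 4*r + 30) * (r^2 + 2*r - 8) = -2*r^4 + 54*r^2 + 28*r - 240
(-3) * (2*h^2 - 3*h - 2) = -6*h^2 + 9*h + 6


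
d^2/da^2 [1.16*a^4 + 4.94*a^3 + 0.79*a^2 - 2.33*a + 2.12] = 13.92*a^2 + 29.64*a + 1.58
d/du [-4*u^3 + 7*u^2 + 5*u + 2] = -12*u^2 + 14*u + 5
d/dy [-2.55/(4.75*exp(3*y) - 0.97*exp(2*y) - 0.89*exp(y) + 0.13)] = (36.3375*exp(2*y) - 4.947*exp(y) - 2.2695)*exp(y)/(4.75*exp(3*y) - 0.97*exp(2*y) - 0.89*exp(y) + 0.13)^2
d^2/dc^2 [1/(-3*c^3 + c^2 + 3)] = 2*(c^2*(9*c - 2)^2 + (9*c - 1)*(-3*c^3 + c^2 + 3))/(-3*c^3 + c^2 + 3)^3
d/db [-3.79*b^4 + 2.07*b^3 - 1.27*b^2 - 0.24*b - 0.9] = -15.16*b^3 + 6.21*b^2 - 2.54*b - 0.24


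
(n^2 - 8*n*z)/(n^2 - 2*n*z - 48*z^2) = n/(n + 6*z)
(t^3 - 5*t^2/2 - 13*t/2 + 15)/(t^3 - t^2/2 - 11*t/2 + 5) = (t - 3)/(t - 1)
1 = 1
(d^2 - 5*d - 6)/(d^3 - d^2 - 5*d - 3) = (d - 6)/(d^2 - 2*d - 3)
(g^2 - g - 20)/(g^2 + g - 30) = (g + 4)/(g + 6)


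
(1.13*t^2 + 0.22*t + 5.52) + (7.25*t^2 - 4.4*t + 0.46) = 8.38*t^2 - 4.18*t + 5.98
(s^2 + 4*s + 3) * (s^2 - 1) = s^4 + 4*s^3 + 2*s^2 - 4*s - 3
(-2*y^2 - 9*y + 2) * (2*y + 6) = -4*y^3 - 30*y^2 - 50*y + 12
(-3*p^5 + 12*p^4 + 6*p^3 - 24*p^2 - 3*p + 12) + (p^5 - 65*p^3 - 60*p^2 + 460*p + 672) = -2*p^5 + 12*p^4 - 59*p^3 - 84*p^2 + 457*p + 684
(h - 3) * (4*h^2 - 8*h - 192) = 4*h^3 - 20*h^2 - 168*h + 576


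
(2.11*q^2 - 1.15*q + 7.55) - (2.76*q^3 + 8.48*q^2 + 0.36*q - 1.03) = -2.76*q^3 - 6.37*q^2 - 1.51*q + 8.58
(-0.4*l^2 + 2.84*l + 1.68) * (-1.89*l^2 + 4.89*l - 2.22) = 0.756*l^4 - 7.3236*l^3 + 11.6004*l^2 + 1.9104*l - 3.7296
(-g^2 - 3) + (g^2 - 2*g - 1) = -2*g - 4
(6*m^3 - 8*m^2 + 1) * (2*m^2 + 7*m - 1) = 12*m^5 + 26*m^4 - 62*m^3 + 10*m^2 + 7*m - 1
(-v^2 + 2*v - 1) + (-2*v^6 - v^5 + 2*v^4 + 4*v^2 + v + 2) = -2*v^6 - v^5 + 2*v^4 + 3*v^2 + 3*v + 1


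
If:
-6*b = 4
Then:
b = -2/3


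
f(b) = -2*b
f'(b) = -2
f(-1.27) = 2.54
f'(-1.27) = -2.00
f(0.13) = -0.26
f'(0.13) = -2.00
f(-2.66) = 5.32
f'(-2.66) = -2.00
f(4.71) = -9.42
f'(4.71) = -2.00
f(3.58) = -7.16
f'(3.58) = -2.00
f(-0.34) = 0.68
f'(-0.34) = -2.00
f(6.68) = -13.36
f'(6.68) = -2.00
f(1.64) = -3.28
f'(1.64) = -2.00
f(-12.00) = 24.00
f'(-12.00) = -2.00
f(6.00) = -12.00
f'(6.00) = -2.00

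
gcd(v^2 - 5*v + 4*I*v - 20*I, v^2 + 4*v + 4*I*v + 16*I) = v + 4*I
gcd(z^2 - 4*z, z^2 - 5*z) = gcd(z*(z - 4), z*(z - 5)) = z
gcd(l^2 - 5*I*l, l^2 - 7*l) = l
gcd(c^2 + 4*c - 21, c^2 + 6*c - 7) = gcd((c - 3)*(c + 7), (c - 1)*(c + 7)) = c + 7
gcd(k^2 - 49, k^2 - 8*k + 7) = k - 7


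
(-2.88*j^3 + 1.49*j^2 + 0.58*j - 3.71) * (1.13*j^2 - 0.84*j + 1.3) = -3.2544*j^5 + 4.1029*j^4 - 4.3402*j^3 - 2.7425*j^2 + 3.8704*j - 4.823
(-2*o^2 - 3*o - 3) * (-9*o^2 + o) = 18*o^4 + 25*o^3 + 24*o^2 - 3*o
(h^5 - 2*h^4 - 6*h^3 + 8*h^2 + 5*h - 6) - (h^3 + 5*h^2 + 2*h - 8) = h^5 - 2*h^4 - 7*h^3 + 3*h^2 + 3*h + 2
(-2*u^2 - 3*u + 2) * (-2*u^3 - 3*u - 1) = 4*u^5 + 6*u^4 + 2*u^3 + 11*u^2 - 3*u - 2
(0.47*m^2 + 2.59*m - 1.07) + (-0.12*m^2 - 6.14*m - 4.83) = 0.35*m^2 - 3.55*m - 5.9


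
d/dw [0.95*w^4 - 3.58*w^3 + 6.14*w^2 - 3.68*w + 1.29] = 3.8*w^3 - 10.74*w^2 + 12.28*w - 3.68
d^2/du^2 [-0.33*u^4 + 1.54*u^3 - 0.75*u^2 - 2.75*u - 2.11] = -3.96*u^2 + 9.24*u - 1.5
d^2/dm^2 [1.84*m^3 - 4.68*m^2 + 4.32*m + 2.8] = 11.04*m - 9.36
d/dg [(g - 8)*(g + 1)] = 2*g - 7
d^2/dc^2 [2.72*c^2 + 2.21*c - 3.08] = 5.44000000000000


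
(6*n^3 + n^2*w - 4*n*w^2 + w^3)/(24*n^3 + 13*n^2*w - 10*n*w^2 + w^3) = (-2*n + w)/(-8*n + w)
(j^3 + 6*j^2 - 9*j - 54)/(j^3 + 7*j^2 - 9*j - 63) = (j + 6)/(j + 7)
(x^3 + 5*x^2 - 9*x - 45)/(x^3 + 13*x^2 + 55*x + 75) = (x - 3)/(x + 5)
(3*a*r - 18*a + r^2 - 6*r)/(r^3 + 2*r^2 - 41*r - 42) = (3*a + r)/(r^2 + 8*r + 7)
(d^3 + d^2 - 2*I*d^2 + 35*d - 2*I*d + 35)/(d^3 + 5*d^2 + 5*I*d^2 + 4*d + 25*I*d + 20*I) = (d - 7*I)/(d + 4)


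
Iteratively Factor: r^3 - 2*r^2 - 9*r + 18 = (r - 3)*(r^2 + r - 6) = (r - 3)*(r - 2)*(r + 3)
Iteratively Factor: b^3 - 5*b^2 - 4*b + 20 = (b + 2)*(b^2 - 7*b + 10) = (b - 2)*(b + 2)*(b - 5)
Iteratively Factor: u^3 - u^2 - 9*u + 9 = (u + 3)*(u^2 - 4*u + 3) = (u - 1)*(u + 3)*(u - 3)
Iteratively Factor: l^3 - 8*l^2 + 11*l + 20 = (l - 4)*(l^2 - 4*l - 5) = (l - 4)*(l + 1)*(l - 5)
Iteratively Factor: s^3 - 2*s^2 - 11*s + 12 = (s - 4)*(s^2 + 2*s - 3) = (s - 4)*(s - 1)*(s + 3)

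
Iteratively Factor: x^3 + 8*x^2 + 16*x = (x + 4)*(x^2 + 4*x) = (x + 4)^2*(x)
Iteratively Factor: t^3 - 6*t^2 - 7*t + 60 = (t - 5)*(t^2 - t - 12) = (t - 5)*(t - 4)*(t + 3)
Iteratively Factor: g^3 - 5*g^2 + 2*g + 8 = (g + 1)*(g^2 - 6*g + 8) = (g - 4)*(g + 1)*(g - 2)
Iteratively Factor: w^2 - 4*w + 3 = (w - 1)*(w - 3)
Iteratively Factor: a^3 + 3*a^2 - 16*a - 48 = (a + 3)*(a^2 - 16) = (a + 3)*(a + 4)*(a - 4)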